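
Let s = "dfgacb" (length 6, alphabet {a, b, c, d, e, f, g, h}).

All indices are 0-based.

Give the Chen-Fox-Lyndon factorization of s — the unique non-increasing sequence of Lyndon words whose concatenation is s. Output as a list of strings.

["dfg", "acb"]

emit factor 1: 'dfg' (i=0, period=3)
emit factor 2: 'acb' (i=3, period=3)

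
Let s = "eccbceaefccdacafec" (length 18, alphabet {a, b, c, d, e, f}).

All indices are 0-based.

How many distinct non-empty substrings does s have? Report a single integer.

157

rank | idx | suffix
   0 |  12 | acafec
   1 |   6 | aefccdacafec
   2 |  14 | afec
   3 |   3 | bceaefccdacafec
   4 |  17 | c
   5 |  13 | cafec
   6 |   2 | cbceaefccdacafec
   7 |   1 | ccbceaefccdacafec
   8 |   9 | ccdacafec
   9 |  10 | cdacafec
  10 |   4 | ceaefccdacafec
  11 |  11 | dacafec
  12 |   5 | eaefccdacafec
  13 |  16 | ec
  14 |   0 | eccbceaefccdacafec
  15 |   7 | efccdacafec
  16 |   8 | fccdacafec
  17 |  15 | fec

SA = [12, 6, 14, 3, 17, 13, 2, 1, 9, 10, 4, 11, 5, 16, 0, 7, 8, 15]
rank  pair      lcp
   1  s[12:],s[6:]  1  'a'
   2  s[6:],s[14:]  1  'a'
   3  s[14:],s[3:]  0  ''
   4  s[3:],s[17:]  0  ''
   5  s[17:],s[13:]  1  'c'
   6  s[13:],s[2:]  1  'c'
   7  s[2:],s[1:]  1  'c'
   8  s[1:],s[9:]  2  'cc'
   9  s[9:],s[10:]  1  'c'
  10  s[10:],s[4:]  1  'c'
  11  s[4:],s[11:]  0  ''
  12  s[11:],s[5:]  0  ''
  13  s[5:],s[16:]  1  'e'
  14  s[16:],s[0:]  2  'ec'
  15  s[0:],s[7:]  1  'e'
  16  s[7:],s[8:]  0  ''
  17  s[8:],s[15:]  1  'f'

n(n+1)/2 = 18·19/2 = 171
Σ LCP = 0 + 1 + 1 + 0 + 0 + 1 + 1 + 1 + 2 + 1 + 1 + 0 + 0 + 1 + 2 + 1 + 0 + 1 = 14
distinct = 171 − 14 = 157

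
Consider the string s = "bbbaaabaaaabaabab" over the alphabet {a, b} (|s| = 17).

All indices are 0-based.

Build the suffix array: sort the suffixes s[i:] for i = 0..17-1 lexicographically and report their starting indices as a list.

[7, 3, 8, 4, 9, 12, 15, 5, 10, 13, 16, 6, 2, 11, 14, 1, 0]

sorted suffixes:
  #0 SA[0]=7  'aaaabaabab'
  #1 SA[1]=3  'aaabaaaabaabab'
  #2 SA[2]=8  'aaabaabab'
  #3 SA[3]=4  'aabaaaabaabab'
  #4 SA[4]=9  'aabaabab'
  #5 SA[5]=12  'aabab'
  #6 SA[6]=15  'ab'
  #7 SA[7]=5  'abaaaabaabab'
  #8 SA[8]=10  'abaabab'
  #9 SA[9]=13  'abab'
  #10 SA[10]=16  'b'
  #11 SA[11]=6  'baaaabaabab'
  #12 SA[12]=2  'baaabaaaabaabab'
  #13 SA[13]=11  'baabab'
  #14 SA[14]=14  'bab'
  #15 SA[15]=1  'bbaaabaaaabaabab'
  #16 SA[16]=0  'bbbaaabaaaabaabab'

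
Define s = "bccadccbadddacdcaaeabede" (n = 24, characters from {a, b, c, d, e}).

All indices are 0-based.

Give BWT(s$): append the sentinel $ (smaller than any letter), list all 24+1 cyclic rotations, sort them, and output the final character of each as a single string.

ecedcbac$adccbdadcadaedab

rank  rotation                   last
    0  $bccadccbadddacdcaaeabede  e
    1  aaeabede$bccadccbadddacdc  c
    2  abede$bccadccbadddacdcaae  e
    3  acdcaaeabede$bccadccbaddd  d
    4  adccbadddacdcaaeabede$bcc  c
    5  adddacdcaaeabede$bccadccb  b
    6  aeabede$bccadccbadddacdca  a
    7  badddacdcaaeabede$bccadcc  c
    8  bccadccbadddacdcaaeabede$  $
    9  bede$bccadccbadddacdcaaea  a
   10  caaeabede$bccadccbadddacd  d
   11  cadccbadddacdcaaeabede$bc  c
   12  cbadddacdcaaeabede$bccadc  c
   13  ccadccbadddacdcaaeabede$b  b
   14  ccbadddacdcaaeabede$bccad  d
   15  cdcaaeabede$bccadccbaddda  a
   16  dacdcaaeabede$bccadccbadd  d
   17  dcaaeabede$bccadccbadddac  c
   18  dccbadddacdcaaeabede$bcca  a
   19  ddacdcaaeabede$bccadccbad  d
   20  dddacdcaaeabede$bccadccba  a
   21  de$bccadccbadddacdcaaeabe  e
   22  e$bccadccbadddacdcaaeabed  d
   23  eabede$bccadccbadddacdcaa  a
   24  ede$bccadccbadddacdcaaeab  b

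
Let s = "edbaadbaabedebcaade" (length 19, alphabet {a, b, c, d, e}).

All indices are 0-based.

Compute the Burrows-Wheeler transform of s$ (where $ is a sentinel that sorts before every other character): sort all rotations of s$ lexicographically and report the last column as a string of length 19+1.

ebbcaaaddeabaeaedd$b

rank  rotation              last
    0  $edbaadbaabedebcaade  e
    1  aabedebcaade$edbaadb  b
    2  aadbaabedebcaade$edb  b
    3  aade$edbaadbaabedebc  c
    4  abedebcaade$edbaadba  a
    5  adbaabedebcaade$edba  a
    6  ade$edbaadbaabedebca  a
    7  baabedebcaade$edbaad  d
    8  baadbaabedebcaade$ed  d
    9  bcaade$edbaadbaabede  e
   10  bedebcaade$edbaadbaa  a
   11  caade$edbaadbaabedeb  b
   12  dbaabedebcaade$edbaa  a
   13  dbaadbaabedebcaade$e  e
   14  de$edbaadbaabedebcaa  a
   15  debcaade$edbaadbaabe  e
   16  e$edbaadbaabedebcaad  d
   17  ebcaade$edbaadbaabed  d
   18  edbaadbaabedebcaade$  $
   19  edebcaade$edbaadbaab  b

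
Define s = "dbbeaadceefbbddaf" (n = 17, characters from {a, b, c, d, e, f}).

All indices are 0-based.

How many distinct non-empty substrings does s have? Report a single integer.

rank→(start, suffix):
  0 → (4, 'aadceefbbddaf')
  1 → (5, 'adceefbbddaf')
  2 → (15, 'af')
  3 → (11, 'bbddaf')
  4 → (1, 'bbeaadceefbbddaf')
  5 → (12, 'bddaf')
  6 → (2, 'beaadceefbbddaf')
  7 → (7, 'ceefbbddaf')
  8 → (14, 'daf')
  9 → (0, 'dbbeaadceefbbddaf')
  10 → (6, 'dceefbbddaf')
  11 → (13, 'ddaf')
  12 → (3, 'eaadceefbbddaf')
  13 → (8, 'eefbbddaf')
  14 → (9, 'efbbddaf')
  15 → (16, 'f')
  16 → (10, 'fbbddaf')

SA = [4, 5, 15, 11, 1, 12, 2, 7, 14, 0, 6, 13, 3, 8, 9, 16, 10]
[i] adj suffixes → lcp
  [1] 4/5 → 1 ('a')
  [2] 5/15 → 1 ('a')
  [3] 15/11 → 0 ('')
  [4] 11/1 → 2 ('bb')
  [5] 1/12 → 1 ('b')
  [6] 12/2 → 1 ('b')
  [7] 2/7 → 0 ('')
  [8] 7/14 → 0 ('')
  [9] 14/0 → 1 ('d')
  [10] 0/6 → 1 ('d')
  [11] 6/13 → 1 ('d')
  [12] 13/3 → 0 ('')
  [13] 3/8 → 1 ('e')
  [14] 8/9 → 1 ('e')
  [15] 9/16 → 0 ('')
  [16] 16/10 → 1 ('f')

n(n+1)/2 = 17·18/2 = 153
Σ LCP = 0 + 1 + 1 + 0 + 2 + 1 + 1 + 0 + 0 + 1 + 1 + 1 + 0 + 1 + 1 + 0 + 1 = 12
distinct = 153 − 12 = 141

141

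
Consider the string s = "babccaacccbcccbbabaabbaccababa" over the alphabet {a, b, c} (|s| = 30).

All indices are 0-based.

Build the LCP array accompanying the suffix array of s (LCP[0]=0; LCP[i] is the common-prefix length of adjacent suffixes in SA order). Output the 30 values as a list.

[0, 1, 2, 1, 3, 3, 2, 2, 1, 3, 0, 2, 2, 4, 3, 2, 1, 3, 1, 3, 0, 2, 1, 2, 1, 3, 2, 3, 2, 4]

rank | idx | suffix
   0 |  29 | a
   1 |  18 | aabbaccababa
   2 |   5 | aacccbcccbbabaabbaccababa
   3 |  27 | aba
   4 |  16 | abaabbaccababa
   5 |  25 | ababa
   6 |  19 | abbaccababa
   7 |   1 | abccaacccbcccbbabaabbaccababa
   8 |  22 | accababa
   9 |   6 | acccbcccbbabaabbaccababa
  10 |  28 | ba
  11 |  17 | baabbaccababa
  12 |  26 | baba
  13 |  15 | babaabbaccababa
  14 |   0 | babccaacccbcccbbabaabbaccababa
  15 |  21 | baccababa
  16 |  14 | bbabaabbaccababa
  17 |  20 | bbaccababa
  18 |   2 | bccaacccbcccbbabaabbaccababa
  19 |  10 | bcccbbabaabbaccababa
  20 |   4 | caacccbcccbbabaabbaccababa
  21 |  24 | cababa
  22 |  13 | cbbabaabbaccababa
  23 |   9 | cbcccbbabaabbaccababa
  24 |   3 | ccaacccbcccbbabaabbaccababa
  25 |  23 | ccababa
  26 |  12 | ccbbabaabbaccababa
  27 |   8 | ccbcccbbabaabbaccababa
  28 |  11 | cccbbabaabbaccababa
  29 |   7 | cccbcccbbabaabbaccababa

SA = [29, 18, 5, 27, 16, 25, 19, 1, 22, 6, 28, 17, 26, 15, 0, 21, 14, 20, 2, 10, 4, 24, 13, 9, 3, 23, 12, 8, 11, 7]
rank  pair      lcp
   1  s[29:],s[18:]  1  'a'
   2  s[18:],s[5:]  2  'aa'
   3  s[5:],s[27:]  1  'a'
   4  s[27:],s[16:]  3  'aba'
   5  s[16:],s[25:]  3  'aba'
   6  s[25:],s[19:]  2  'ab'
   7  s[19:],s[1:]  2  'ab'
   8  s[1:],s[22:]  1  'a'
   9  s[22:],s[6:]  3  'acc'
  10  s[6:],s[28:]  0  ''
  11  s[28:],s[17:]  2  'ba'
  12  s[17:],s[26:]  2  'ba'
  13  s[26:],s[15:]  4  'baba'
  14  s[15:],s[0:]  3  'bab'
  15  s[0:],s[21:]  2  'ba'
  16  s[21:],s[14:]  1  'b'
  17  s[14:],s[20:]  3  'bba'
  18  s[20:],s[2:]  1  'b'
  19  s[2:],s[10:]  3  'bcc'
  20  s[10:],s[4:]  0  ''
  21  s[4:],s[24:]  2  'ca'
  22  s[24:],s[13:]  1  'c'
  23  s[13:],s[9:]  2  'cb'
  24  s[9:],s[3:]  1  'c'
  25  s[3:],s[23:]  3  'cca'
  26  s[23:],s[12:]  2  'cc'
  27  s[12:],s[8:]  3  'ccb'
  28  s[8:],s[11:]  2  'cc'
  29  s[11:],s[7:]  4  'cccb'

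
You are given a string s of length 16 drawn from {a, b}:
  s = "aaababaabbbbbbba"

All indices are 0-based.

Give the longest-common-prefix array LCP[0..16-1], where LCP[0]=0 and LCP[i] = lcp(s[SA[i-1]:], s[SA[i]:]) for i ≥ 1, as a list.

[0, 1, 2, 3, 1, 3, 2, 0, 2, 2, 1, 2, 3, 4, 5, 6]

rank→(start, suffix):
  0 → (15, 'a')
  1 → (0, 'aaababaabbbbbbba')
  2 → (1, 'aababaabbbbbbba')
  3 → (6, 'aabbbbbbba')
  4 → (4, 'abaabbbbbbba')
  5 → (2, 'ababaabbbbbbba')
  6 → (7, 'abbbbbbba')
  7 → (14, 'ba')
  8 → (5, 'baabbbbbbba')
  9 → (3, 'babaabbbbbbba')
  10 → (13, 'bba')
  11 → (12, 'bbba')
  12 → (11, 'bbbba')
  13 → (10, 'bbbbba')
  14 → (9, 'bbbbbba')
  15 → (8, 'bbbbbbba')

SA = [15, 0, 1, 6, 4, 2, 7, 14, 5, 3, 13, 12, 11, 10, 9, 8]
[i] adj suffixes → lcp
  [1] 15/0 → 1 ('a')
  [2] 0/1 → 2 ('aa')
  [3] 1/6 → 3 ('aab')
  [4] 6/4 → 1 ('a')
  [5] 4/2 → 3 ('aba')
  [6] 2/7 → 2 ('ab')
  [7] 7/14 → 0 ('')
  [8] 14/5 → 2 ('ba')
  [9] 5/3 → 2 ('ba')
  [10] 3/13 → 1 ('b')
  [11] 13/12 → 2 ('bb')
  [12] 12/11 → 3 ('bbb')
  [13] 11/10 → 4 ('bbbb')
  [14] 10/9 → 5 ('bbbbb')
  [15] 9/8 → 6 ('bbbbbb')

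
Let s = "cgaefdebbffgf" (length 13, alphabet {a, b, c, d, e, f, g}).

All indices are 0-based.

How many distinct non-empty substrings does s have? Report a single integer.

rank→(start, suffix):
  0 → (2, 'aefdebbffgf')
  1 → (7, 'bbffgf')
  2 → (8, 'bffgf')
  3 → (0, 'cgaefdebbffgf')
  4 → (5, 'debbffgf')
  5 → (6, 'ebbffgf')
  6 → (3, 'efdebbffgf')
  7 → (12, 'f')
  8 → (4, 'fdebbffgf')
  9 → (9, 'ffgf')
  10 → (10, 'fgf')
  11 → (1, 'gaefdebbffgf')
  12 → (11, 'gf')

SA = [2, 7, 8, 0, 5, 6, 3, 12, 4, 9, 10, 1, 11]
[i] adj suffixes → lcp
  [1] 2/7 → 0 ('')
  [2] 7/8 → 1 ('b')
  [3] 8/0 → 0 ('')
  [4] 0/5 → 0 ('')
  [5] 5/6 → 0 ('')
  [6] 6/3 → 1 ('e')
  [7] 3/12 → 0 ('')
  [8] 12/4 → 1 ('f')
  [9] 4/9 → 1 ('f')
  [10] 9/10 → 1 ('f')
  [11] 10/1 → 0 ('')
  [12] 1/11 → 1 ('g')

n(n+1)/2 = 13·14/2 = 91
Σ LCP = 0 + 0 + 1 + 0 + 0 + 0 + 1 + 0 + 1 + 1 + 1 + 0 + 1 = 6
distinct = 91 − 6 = 85

85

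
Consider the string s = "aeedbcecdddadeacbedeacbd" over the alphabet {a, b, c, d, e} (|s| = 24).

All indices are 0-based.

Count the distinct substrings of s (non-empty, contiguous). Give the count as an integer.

269

rank | idx | suffix
   0 |  20 | acbd
   1 |  14 | acbedeacbd
   2 |  11 | adeacbedeacbd
   3 |   0 | aeedbcecdddadeacbedeacbd
   4 |   4 | bcecdddadeacbedeacbd
   5 |  22 | bd
   6 |  16 | bedeacbd
   7 |  21 | cbd
   8 |  15 | cbedeacbd
   9 |   7 | cdddadeacbedeacbd
  10 |   5 | cecdddadeacbedeacbd
  11 |  23 | d
  12 |  10 | dadeacbedeacbd
  13 |   3 | dbcecdddadeacbedeacbd
  14 |   9 | ddadeacbedeacbd
  15 |   8 | dddadeacbedeacbd
  16 |  18 | deacbd
  17 |  12 | deacbedeacbd
  18 |  19 | eacbd
  19 |  13 | eacbedeacbd
  20 |   6 | ecdddadeacbedeacbd
  21 |   2 | edbcecdddadeacbedeacbd
  22 |  17 | edeacbd
  23 |   1 | eedbcecdddadeacbedeacbd

SA = [20, 14, 11, 0, 4, 22, 16, 21, 15, 7, 5, 23, 10, 3, 9, 8, 18, 12, 19, 13, 6, 2, 17, 1]
i: (SA[i-1],SA[i]) lcp shared
  1: (20,14) 3 'acb'
  2: (14,11) 1 'a'
  3: (11,0) 1 'a'
  4: (0,4) 0 ''
  5: (4,22) 1 'b'
  6: (22,16) 1 'b'
  7: (16,21) 0 ''
  8: (21,15) 2 'cb'
  9: (15,7) 1 'c'
  10: (7,5) 1 'c'
  11: (5,23) 0 ''
  12: (23,10) 1 'd'
  13: (10,3) 1 'd'
  14: (3,9) 1 'd'
  15: (9,8) 2 'dd'
  16: (8,18) 1 'd'
  17: (18,12) 5 'deacb'
  18: (12,19) 0 ''
  19: (19,13) 4 'eacb'
  20: (13,6) 1 'e'
  21: (6,2) 1 'e'
  22: (2,17) 2 'ed'
  23: (17,1) 1 'e'

n(n+1)/2 = 24·25/2 = 300
Σ LCP = 0 + 3 + 1 + 1 + 0 + 1 + 1 + 0 + 2 + 1 + 1 + 0 + 1 + 1 + 1 + 2 + 1 + 5 + 0 + 4 + 1 + 1 + 2 + 1 = 31
distinct = 300 − 31 = 269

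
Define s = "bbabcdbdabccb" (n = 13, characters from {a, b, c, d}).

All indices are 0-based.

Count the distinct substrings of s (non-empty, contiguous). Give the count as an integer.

rank | idx | suffix
   0 |   8 | abccb
   1 |   2 | abcdbdabccb
   2 |  12 | b
   3 |   1 | babcdbdabccb
   4 |   0 | bbabcdbdabccb
   5 |   9 | bccb
   6 |   3 | bcdbdabccb
   7 |   6 | bdabccb
   8 |  11 | cb
   9 |  10 | ccb
  10 |   4 | cdbdabccb
  11 |   7 | dabccb
  12 |   5 | dbdabccb

SA = [8, 2, 12, 1, 0, 9, 3, 6, 11, 10, 4, 7, 5]
i: (SA[i-1],SA[i]) lcp shared
  1: (8,2) 3 'abc'
  2: (2,12) 0 ''
  3: (12,1) 1 'b'
  4: (1,0) 1 'b'
  5: (0,9) 1 'b'
  6: (9,3) 2 'bc'
  7: (3,6) 1 'b'
  8: (6,11) 0 ''
  9: (11,10) 1 'c'
  10: (10,4) 1 'c'
  11: (4,7) 0 ''
  12: (7,5) 1 'd'

n(n+1)/2 = 13·14/2 = 91
Σ LCP = 0 + 3 + 0 + 1 + 1 + 1 + 2 + 1 + 0 + 1 + 1 + 0 + 1 = 12
distinct = 91 − 12 = 79

79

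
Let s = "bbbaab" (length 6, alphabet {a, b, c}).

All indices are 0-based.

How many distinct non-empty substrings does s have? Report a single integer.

sorted suffixes:
  #0 SA[0]=3  'aab'
  #1 SA[1]=4  'ab'
  #2 SA[2]=5  'b'
  #3 SA[3]=2  'baab'
  #4 SA[4]=1  'bbaab'
  #5 SA[5]=0  'bbbaab'

SA = [3, 4, 5, 2, 1, 0]
i: (SA[i-1],SA[i]) lcp shared
  1: (3,4) 1 'a'
  2: (4,5) 0 ''
  3: (5,2) 1 'b'
  4: (2,1) 1 'b'
  5: (1,0) 2 'bb'

n(n+1)/2 = 6·7/2 = 21
Σ LCP = 0 + 1 + 0 + 1 + 1 + 2 = 5
distinct = 21 − 5 = 16

16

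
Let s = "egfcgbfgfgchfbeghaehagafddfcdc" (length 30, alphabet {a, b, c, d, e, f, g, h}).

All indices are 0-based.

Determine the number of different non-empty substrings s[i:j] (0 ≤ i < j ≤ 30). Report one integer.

438

rank | idx | suffix
   0 |  17 | aehagafddfcdc
   1 |  22 | afddfcdc
   2 |  20 | agafddfcdc
   3 |  13 | beghaehagafddfcdc
   4 |   5 | bfgfgchfbeghaehagafddfcdc
   5 |  29 | c
   6 |  27 | cdc
   7 |   3 | cgbfgfgchfbeghaehagafddfcdc
   8 |  10 | chfbeghaehagafddfcdc
   9 |  28 | dc
  10 |  24 | ddfcdc
  11 |  25 | dfcdc
  12 |   0 | egfcgbfgfgchfbeghaehagafddfcdc
  13 |  14 | eghaehagafddfcdc
  14 |  18 | ehagafddfcdc
  15 |  12 | fbeghaehagafddfcdc
  16 |  26 | fcdc
  17 |   2 | fcgbfgfgchfbeghaehagafddfcdc
  18 |  23 | fddfcdc
  19 |   8 | fgchfbeghaehagafddfcdc
  20 |   6 | fgfgchfbeghaehagafddfcdc
  21 |  21 | gafddfcdc
  22 |   4 | gbfgfgchfbeghaehagafddfcdc
  23 |   9 | gchfbeghaehagafddfcdc
  24 |   1 | gfcgbfgfgchfbeghaehagafddfcdc
  25 |   7 | gfgchfbeghaehagafddfcdc
  26 |  15 | ghaehagafddfcdc
  27 |  16 | haehagafddfcdc
  28 |  19 | hagafddfcdc
  29 |  11 | hfbeghaehagafddfcdc

SA = [17, 22, 20, 13, 5, 29, 27, 3, 10, 28, 24, 25, 0, 14, 18, 12, 26, 2, 23, 8, 6, 21, 4, 9, 1, 7, 15, 16, 19, 11]
i: (SA[i-1],SA[i]) lcp shared
  1: (17,22) 1 'a'
  2: (22,20) 1 'a'
  3: (20,13) 0 ''
  4: (13,5) 1 'b'
  5: (5,29) 0 ''
  6: (29,27) 1 'c'
  7: (27,3) 1 'c'
  8: (3,10) 1 'c'
  9: (10,28) 0 ''
  10: (28,24) 1 'd'
  11: (24,25) 1 'd'
  12: (25,0) 0 ''
  13: (0,14) 2 'eg'
  14: (14,18) 1 'e'
  15: (18,12) 0 ''
  16: (12,26) 1 'f'
  17: (26,2) 2 'fc'
  18: (2,23) 1 'f'
  19: (23,8) 1 'f'
  20: (8,6) 2 'fg'
  21: (6,21) 0 ''
  22: (21,4) 1 'g'
  23: (4,9) 1 'g'
  24: (9,1) 1 'g'
  25: (1,7) 2 'gf'
  26: (7,15) 1 'g'
  27: (15,16) 0 ''
  28: (16,19) 2 'ha'
  29: (19,11) 1 'h'

n(n+1)/2 = 30·31/2 = 465
Σ LCP = 0 + 1 + 1 + 0 + 1 + 0 + 1 + 1 + 1 + 0 + 1 + 1 + 0 + 2 + 1 + 0 + 1 + 2 + 1 + 1 + 2 + 0 + 1 + 1 + 1 + 2 + 1 + 0 + 2 + 1 = 27
distinct = 465 − 27 = 438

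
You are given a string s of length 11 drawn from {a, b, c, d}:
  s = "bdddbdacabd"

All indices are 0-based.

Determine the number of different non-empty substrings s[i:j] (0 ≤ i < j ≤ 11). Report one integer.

56

sorted suffixes:
  #0 SA[0]=8  'abd'
  #1 SA[1]=6  'acabd'
  #2 SA[2]=9  'bd'
  #3 SA[3]=4  'bdacabd'
  #4 SA[4]=0  'bdddbdacabd'
  #5 SA[5]=7  'cabd'
  #6 SA[6]=10  'd'
  #7 SA[7]=5  'dacabd'
  #8 SA[8]=3  'dbdacabd'
  #9 SA[9]=2  'ddbdacabd'
  #10 SA[10]=1  'dddbdacabd'

SA = [8, 6, 9, 4, 0, 7, 10, 5, 3, 2, 1]
rank  pair      lcp
   1  s[8:],s[6:]  1  'a'
   2  s[6:],s[9:]  0  ''
   3  s[9:],s[4:]  2  'bd'
   4  s[4:],s[0:]  2  'bd'
   5  s[0:],s[7:]  0  ''
   6  s[7:],s[10:]  0  ''
   7  s[10:],s[5:]  1  'd'
   8  s[5:],s[3:]  1  'd'
   9  s[3:],s[2:]  1  'd'
  10  s[2:],s[1:]  2  'dd'

n(n+1)/2 = 11·12/2 = 66
Σ LCP = 0 + 1 + 0 + 2 + 2 + 0 + 0 + 1 + 1 + 1 + 2 = 10
distinct = 66 − 10 = 56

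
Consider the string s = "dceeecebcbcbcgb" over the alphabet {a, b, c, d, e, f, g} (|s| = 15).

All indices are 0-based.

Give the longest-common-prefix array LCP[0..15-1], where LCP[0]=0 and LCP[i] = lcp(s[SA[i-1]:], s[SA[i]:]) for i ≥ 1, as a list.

rank→(start, suffix):
  0 → (14, 'b')
  1 → (7, 'bcbcbcgb')
  2 → (9, 'bcbcgb')
  3 → (11, 'bcgb')
  4 → (8, 'cbcbcgb')
  5 → (10, 'cbcgb')
  6 → (5, 'cebcbcbcgb')
  7 → (1, 'ceeecebcbcbcgb')
  8 → (12, 'cgb')
  9 → (0, 'dceeecebcbcbcgb')
  10 → (6, 'ebcbcbcgb')
  11 → (4, 'ecebcbcbcgb')
  12 → (3, 'eecebcbcbcgb')
  13 → (2, 'eeecebcbcbcgb')
  14 → (13, 'gb')

SA = [14, 7, 9, 11, 8, 10, 5, 1, 12, 0, 6, 4, 3, 2, 13]
i: (SA[i-1],SA[i]) lcp shared
  1: (14,7) 1 'b'
  2: (7,9) 4 'bcbc'
  3: (9,11) 2 'bc'
  4: (11,8) 0 ''
  5: (8,10) 3 'cbc'
  6: (10,5) 1 'c'
  7: (5,1) 2 'ce'
  8: (1,12) 1 'c'
  9: (12,0) 0 ''
  10: (0,6) 0 ''
  11: (6,4) 1 'e'
  12: (4,3) 1 'e'
  13: (3,2) 2 'ee'
  14: (2,13) 0 ''

[0, 1, 4, 2, 0, 3, 1, 2, 1, 0, 0, 1, 1, 2, 0]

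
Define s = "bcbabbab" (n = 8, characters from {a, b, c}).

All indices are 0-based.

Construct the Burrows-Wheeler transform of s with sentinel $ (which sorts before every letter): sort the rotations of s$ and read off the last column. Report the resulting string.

bbbabca$b

rank  rotation   last
    0  $bcbabbab  b
    1  ab$bcbabb  b
    2  abbab$bcb  b
    3  b$bcbabba  a
    4  bab$bcbab  b
    5  babbab$bc  c
    6  bbab$bcba  a
    7  bcbabbab$  $
    8  cbabbab$b  b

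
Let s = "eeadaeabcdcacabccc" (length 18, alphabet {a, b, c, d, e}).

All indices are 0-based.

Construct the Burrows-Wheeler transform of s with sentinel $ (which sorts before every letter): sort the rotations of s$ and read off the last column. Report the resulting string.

rank  rotation             last
    0  $eeadaeabcdcacabccc  c
    1  abccc$eeadaeabcdcac  c
    2  abcdcacabccc$eeadae  e
    3  acabccc$eeadaeabcdc  c
    4  adaeabcdcacabccc$ee  e
    5  aeabcdcacabccc$eead  d
    6  bccc$eeadaeabcdcaca  a
    7  bcdcacabccc$eeadaea  a
    8  c$eeadaeabcdcacabcc  c
    9  cabccc$eeadaeabcdca  a
   10  cacabccc$eeadaeabcd  d
   11  cc$eeadaeabcdcacabc  c
   12  ccc$eeadaeabcdcacab  b
   13  cdcacabccc$eeadaeab  b
   14  daeabcdcacabccc$eea  a
   15  dcacabccc$eeadaeabc  c
   16  eabcdcacabccc$eeada  a
   17  eadaeabcdcacabccc$e  e
   18  eeadaeabcdcacabccc$  $

ccecedaacadcbbacae$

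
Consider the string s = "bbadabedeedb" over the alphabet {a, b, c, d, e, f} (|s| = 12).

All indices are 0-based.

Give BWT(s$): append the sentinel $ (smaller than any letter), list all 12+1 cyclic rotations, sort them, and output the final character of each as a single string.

rank  rotation       last
    0  $bbadabedeedb  b
    1  abedeedb$bbad  d
    2  adabedeedb$bb  b
    3  b$bbadabedeed  d
    4  badabedeedb$b  b
    5  bbadabedeedb$  $
    6  bedeedb$bbada  a
    7  dabedeedb$bba  a
    8  db$bbadabedee  e
    9  deedb$bbadabe  e
   10  edb$bbadabede  e
   11  edeedb$bbadab  b
   12  eedb$bbadabed  d

bdbdb$aaeeebd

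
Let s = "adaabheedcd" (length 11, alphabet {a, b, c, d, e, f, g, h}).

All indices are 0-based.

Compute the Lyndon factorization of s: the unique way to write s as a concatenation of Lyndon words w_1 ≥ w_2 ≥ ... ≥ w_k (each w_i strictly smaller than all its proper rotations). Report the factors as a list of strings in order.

["ad", "aabheedcd"]

emit factor 1: 'ad' (i=0, period=2)
emit factor 2: 'aabheedcd' (i=2, period=9)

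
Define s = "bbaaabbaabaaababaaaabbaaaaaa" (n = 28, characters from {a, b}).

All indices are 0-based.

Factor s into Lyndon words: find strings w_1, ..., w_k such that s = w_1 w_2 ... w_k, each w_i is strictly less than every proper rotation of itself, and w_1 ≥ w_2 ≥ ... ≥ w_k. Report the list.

["b", "b", "aaabbaab", "aaabab", "aaaabb", "a", "a", "a", "a", "a", "a"]

emit factor 1: 'b' (i=0, period=1)
emit factor 2: 'b' (i=1, period=1)
emit factor 3: 'aaabbaab' (i=2, period=8)
emit factor 4: 'aaabab' (i=10, period=6)
emit factor 5: 'aaaabb' (i=16, period=6)
emit factor 6: 'a' (i=22, period=1)
emit factor 7: 'a' (i=23, period=1)
emit factor 8: 'a' (i=24, period=1)
emit factor 9: 'a' (i=25, period=1)
emit factor 10: 'a' (i=26, period=1)
emit factor 11: 'a' (i=27, period=1)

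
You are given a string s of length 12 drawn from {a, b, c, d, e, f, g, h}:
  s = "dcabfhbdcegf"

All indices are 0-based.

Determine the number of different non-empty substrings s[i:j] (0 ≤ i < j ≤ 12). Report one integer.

rank→(start, suffix):
  0 → (2, 'abfhbdcegf')
  1 → (6, 'bdcegf')
  2 → (3, 'bfhbdcegf')
  3 → (1, 'cabfhbdcegf')
  4 → (8, 'cegf')
  5 → (0, 'dcabfhbdcegf')
  6 → (7, 'dcegf')
  7 → (9, 'egf')
  8 → (11, 'f')
  9 → (4, 'fhbdcegf')
  10 → (10, 'gf')
  11 → (5, 'hbdcegf')

SA = [2, 6, 3, 1, 8, 0, 7, 9, 11, 4, 10, 5]
i: (SA[i-1],SA[i]) lcp shared
  1: (2,6) 0 ''
  2: (6,3) 1 'b'
  3: (3,1) 0 ''
  4: (1,8) 1 'c'
  5: (8,0) 0 ''
  6: (0,7) 2 'dc'
  7: (7,9) 0 ''
  8: (9,11) 0 ''
  9: (11,4) 1 'f'
  10: (4,10) 0 ''
  11: (10,5) 0 ''

n(n+1)/2 = 12·13/2 = 78
Σ LCP = 0 + 0 + 1 + 0 + 1 + 0 + 2 + 0 + 0 + 1 + 0 + 0 = 5
distinct = 78 − 5 = 73

73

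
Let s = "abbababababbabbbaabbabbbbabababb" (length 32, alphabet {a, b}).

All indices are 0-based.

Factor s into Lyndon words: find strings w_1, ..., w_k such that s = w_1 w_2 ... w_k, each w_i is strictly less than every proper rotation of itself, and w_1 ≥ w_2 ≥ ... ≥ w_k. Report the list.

emit factor 1: 'abb' (i=0, period=3)
emit factor 2: 'ababababbabbb' (i=3, period=13)
emit factor 3: 'aabbabbbbabababb' (i=16, period=16)

["abb", "ababababbabbb", "aabbabbbbabababb"]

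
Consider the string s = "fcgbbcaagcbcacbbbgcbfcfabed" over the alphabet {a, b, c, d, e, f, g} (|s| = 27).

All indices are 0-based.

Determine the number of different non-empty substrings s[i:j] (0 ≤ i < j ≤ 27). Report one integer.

rank | idx | suffix
   0 |   6 | aagcbcacbbbgcbfcfabed
   1 |  23 | abed
   2 |  12 | acbbbgcbfcfabed
   3 |   7 | agcbcacbbbgcbfcfabed
   4 |  14 | bbbgcbfcfabed
   5 |   3 | bbcaagcbcacbbbgcbfcfabed
   6 |  15 | bbgcbfcfabed
   7 |   4 | bcaagcbcacbbbgcbfcfabed
   8 |  10 | bcacbbbgcbfcfabed
   9 |  24 | bed
  10 |  19 | bfcfabed
  11 |  16 | bgcbfcfabed
  12 |   5 | caagcbcacbbbgcbfcfabed
  13 |  11 | cacbbbgcbfcfabed
  14 |  13 | cbbbgcbfcfabed
  15 |   9 | cbcacbbbgcbfcfabed
  16 |  18 | cbfcfabed
  17 |  21 | cfabed
  18 |   1 | cgbbcaagcbcacbbbgcbfcfabed
  19 |  26 | d
  20 |  25 | ed
  21 |  22 | fabed
  22 |  20 | fcfabed
  23 |   0 | fcgbbcaagcbcacbbbgcbfcfabed
  24 |   2 | gbbcaagcbcacbbbgcbfcfabed
  25 |   8 | gcbcacbbbgcbfcfabed
  26 |  17 | gcbfcfabed

SA = [6, 23, 12, 7, 14, 3, 15, 4, 10, 24, 19, 16, 5, 11, 13, 9, 18, 21, 1, 26, 25, 22, 20, 0, 2, 8, 17]
[i] adj suffixes → lcp
  [1] 6/23 → 1 ('a')
  [2] 23/12 → 1 ('a')
  [3] 12/7 → 1 ('a')
  [4] 7/14 → 0 ('')
  [5] 14/3 → 2 ('bb')
  [6] 3/15 → 2 ('bb')
  [7] 15/4 → 1 ('b')
  [8] 4/10 → 3 ('bca')
  [9] 10/24 → 1 ('b')
  [10] 24/19 → 1 ('b')
  [11] 19/16 → 1 ('b')
  [12] 16/5 → 0 ('')
  [13] 5/11 → 2 ('ca')
  [14] 11/13 → 1 ('c')
  [15] 13/9 → 2 ('cb')
  [16] 9/18 → 2 ('cb')
  [17] 18/21 → 1 ('c')
  [18] 21/1 → 1 ('c')
  [19] 1/26 → 0 ('')
  [20] 26/25 → 0 ('')
  [21] 25/22 → 0 ('')
  [22] 22/20 → 1 ('f')
  [23] 20/0 → 2 ('fc')
  [24] 0/2 → 0 ('')
  [25] 2/8 → 1 ('g')
  [26] 8/17 → 3 ('gcb')

n(n+1)/2 = 27·28/2 = 378
Σ LCP = 0 + 1 + 1 + 1 + 0 + 2 + 2 + 1 + 3 + 1 + 1 + 1 + 0 + 2 + 1 + 2 + 2 + 1 + 1 + 0 + 0 + 0 + 1 + 2 + 0 + 1 + 3 = 30
distinct = 378 − 30 = 348

348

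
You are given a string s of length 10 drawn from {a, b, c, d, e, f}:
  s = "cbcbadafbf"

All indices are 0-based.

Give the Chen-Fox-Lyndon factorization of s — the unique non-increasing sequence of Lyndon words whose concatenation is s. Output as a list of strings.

["c", "bc", "b", "adafbf"]

emit factor 1: 'c' (i=0, period=1)
emit factor 2: 'bc' (i=1, period=2)
emit factor 3: 'b' (i=3, period=1)
emit factor 4: 'adafbf' (i=4, period=6)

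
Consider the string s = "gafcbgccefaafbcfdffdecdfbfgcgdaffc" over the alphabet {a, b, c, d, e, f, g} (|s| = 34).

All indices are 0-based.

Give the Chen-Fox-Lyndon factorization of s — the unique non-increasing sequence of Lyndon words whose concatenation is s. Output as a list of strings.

["g", "afcbgccef", "aafbcfdffdecdfbfgcgdaffc"]

emit factor 1: 'g' (i=0, period=1)
emit factor 2: 'afcbgccef' (i=1, period=9)
emit factor 3: 'aafbcfdffdecdfbfgcgdaffc' (i=10, period=24)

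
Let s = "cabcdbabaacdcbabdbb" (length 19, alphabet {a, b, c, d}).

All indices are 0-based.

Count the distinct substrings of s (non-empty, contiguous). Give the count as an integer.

sorted suffixes:
  #0 SA[0]=8  'aacdcbabdbb'
  #1 SA[1]=6  'abaacdcbabdbb'
  #2 SA[2]=1  'abcdbabaacdcbabdbb'
  #3 SA[3]=14  'abdbb'
  #4 SA[4]=9  'acdcbabdbb'
  #5 SA[5]=18  'b'
  #6 SA[6]=7  'baacdcbabdbb'
  #7 SA[7]=5  'babaacdcbabdbb'
  #8 SA[8]=13  'babdbb'
  #9 SA[9]=17  'bb'
  #10 SA[10]=2  'bcdbabaacdcbabdbb'
  #11 SA[11]=15  'bdbb'
  #12 SA[12]=0  'cabcdbabaacdcbabdbb'
  #13 SA[13]=12  'cbabdbb'
  #14 SA[14]=3  'cdbabaacdcbabdbb'
  #15 SA[15]=10  'cdcbabdbb'
  #16 SA[16]=4  'dbabaacdcbabdbb'
  #17 SA[17]=16  'dbb'
  #18 SA[18]=11  'dcbabdbb'

SA = [8, 6, 1, 14, 9, 18, 7, 5, 13, 17, 2, 15, 0, 12, 3, 10, 4, 16, 11]
rank  pair      lcp
   1  s[8:],s[6:]  1  'a'
   2  s[6:],s[1:]  2  'ab'
   3  s[1:],s[14:]  2  'ab'
   4  s[14:],s[9:]  1  'a'
   5  s[9:],s[18:]  0  ''
   6  s[18:],s[7:]  1  'b'
   7  s[7:],s[5:]  2  'ba'
   8  s[5:],s[13:]  3  'bab'
   9  s[13:],s[17:]  1  'b'
  10  s[17:],s[2:]  1  'b'
  11  s[2:],s[15:]  1  'b'
  12  s[15:],s[0:]  0  ''
  13  s[0:],s[12:]  1  'c'
  14  s[12:],s[3:]  1  'c'
  15  s[3:],s[10:]  2  'cd'
  16  s[10:],s[4:]  0  ''
  17  s[4:],s[16:]  2  'db'
  18  s[16:],s[11:]  1  'd'

n(n+1)/2 = 19·20/2 = 190
Σ LCP = 0 + 1 + 2 + 2 + 1 + 0 + 1 + 2 + 3 + 1 + 1 + 1 + 0 + 1 + 1 + 2 + 0 + 2 + 1 = 22
distinct = 190 − 22 = 168

168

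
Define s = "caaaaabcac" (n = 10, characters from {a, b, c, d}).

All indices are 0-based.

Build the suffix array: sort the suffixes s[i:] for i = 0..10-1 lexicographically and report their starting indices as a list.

[1, 2, 3, 4, 5, 8, 6, 9, 0, 7]

rank→(start, suffix):
  0 → (1, 'aaaaabcac')
  1 → (2, 'aaaabcac')
  2 → (3, 'aaabcac')
  3 → (4, 'aabcac')
  4 → (5, 'abcac')
  5 → (8, 'ac')
  6 → (6, 'bcac')
  7 → (9, 'c')
  8 → (0, 'caaaaabcac')
  9 → (7, 'cac')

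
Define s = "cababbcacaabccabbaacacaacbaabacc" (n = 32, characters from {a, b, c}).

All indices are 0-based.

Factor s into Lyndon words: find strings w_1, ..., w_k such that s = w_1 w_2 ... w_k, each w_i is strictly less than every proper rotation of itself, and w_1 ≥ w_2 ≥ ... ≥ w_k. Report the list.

["c", "ababbcac", "aabccabbaacacaacb", "aabacc"]

emit factor 1: 'c' (i=0, period=1)
emit factor 2: 'ababbcac' (i=1, period=8)
emit factor 3: 'aabccabbaacacaacb' (i=9, period=17)
emit factor 4: 'aabacc' (i=26, period=6)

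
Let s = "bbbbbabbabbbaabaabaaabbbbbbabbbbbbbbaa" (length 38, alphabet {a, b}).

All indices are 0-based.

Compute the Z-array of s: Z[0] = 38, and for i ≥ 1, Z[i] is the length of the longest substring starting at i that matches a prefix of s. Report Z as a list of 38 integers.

[38, 4, 3, 2, 1, 0, 2, 1, 0, 3, 2, 1, 0, 0, 1, 0, 0, 1, 0, 0, 0, 5, 8, 4, 3, 2, 1, 0, 5, 5, 5, 6, 4, 3, 2, 1, 0, 0]

Z[0]=38
i=1: fresh scan; Z[1]=4 scan→box=[1,5)
i=2: min(r-i=3, Z[1]=4)=3; Z[2]=3
i=3: min(r-i=2, Z[2]=3)=2; Z[3]=2
i=4: min(r-i=1, Z[3]=2)=1; Z[4]=1
i=5: fresh scan; Z[5]=0
i=6: fresh scan; Z[6]=2 scan→box=[6,8)
i=7: min(r-i=1, Z[1]=4)=1; Z[7]=1
i=8: fresh scan; Z[8]=0
i=9: fresh scan; Z[9]=3 scan→box=[9,12)
i=10: min(r-i=2, Z[1]=4)=2; Z[10]=2
i=11: min(r-i=1, Z[2]=3)=1; Z[11]=1
i=12: fresh scan; Z[12]=0
i=13: fresh scan; Z[13]=0
i=14: fresh scan; Z[14]=1 scan→box=[14,15)
i=15: fresh scan; Z[15]=0
i=16: fresh scan; Z[16]=0
i=17: fresh scan; Z[17]=1 scan→box=[17,18)
i=18: fresh scan; Z[18]=0
i=19: fresh scan; Z[19]=0
i=20: fresh scan; Z[20]=0
i=21: fresh scan; Z[21]=5 scan→box=[21,26)
i=22: min(r-i=4, Z[1]=4)=4; Z[22]=8 scan→box=[22,30)
i=23: min(r-i=7, Z[1]=4)=4; Z[23]=4
i=24: min(r-i=6, Z[2]=3)=3; Z[24]=3
i=25: min(r-i=5, Z[3]=2)=2; Z[25]=2
i=26: min(r-i=4, Z[4]=1)=1; Z[26]=1
i=27: min(r-i=3, Z[5]=0)=0; Z[27]=0
i=28: min(r-i=2, Z[6]=2)=2; Z[28]=5 scan→box=[28,33)
i=29: min(r-i=4, Z[1]=4)=4; Z[29]=5 scan→box=[29,34)
i=30: min(r-i=4, Z[1]=4)=4; Z[30]=5 scan→box=[30,35)
i=31: min(r-i=4, Z[1]=4)=4; Z[31]=6 scan→box=[31,37)
i=32: min(r-i=5, Z[1]=4)=4; Z[32]=4
i=33: min(r-i=4, Z[2]=3)=3; Z[33]=3
i=34: min(r-i=3, Z[3]=2)=2; Z[34]=2
i=35: min(r-i=2, Z[4]=1)=1; Z[35]=1
i=36: min(r-i=1, Z[5]=0)=0; Z[36]=0
i=37: fresh scan; Z[37]=0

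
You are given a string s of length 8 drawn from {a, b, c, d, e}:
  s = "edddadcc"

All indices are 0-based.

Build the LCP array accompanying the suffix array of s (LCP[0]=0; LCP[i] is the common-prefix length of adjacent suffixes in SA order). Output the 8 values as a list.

[0, 0, 1, 0, 1, 1, 2, 0]

rank | idx | suffix
   0 |   4 | adcc
   1 |   7 | c
   2 |   6 | cc
   3 |   3 | dadcc
   4 |   5 | dcc
   5 |   2 | ddadcc
   6 |   1 | dddadcc
   7 |   0 | edddadcc

SA = [4, 7, 6, 3, 5, 2, 1, 0]
[i] adj suffixes → lcp
  [1] 4/7 → 0 ('')
  [2] 7/6 → 1 ('c')
  [3] 6/3 → 0 ('')
  [4] 3/5 → 1 ('d')
  [5] 5/2 → 1 ('d')
  [6] 2/1 → 2 ('dd')
  [7] 1/0 → 0 ('')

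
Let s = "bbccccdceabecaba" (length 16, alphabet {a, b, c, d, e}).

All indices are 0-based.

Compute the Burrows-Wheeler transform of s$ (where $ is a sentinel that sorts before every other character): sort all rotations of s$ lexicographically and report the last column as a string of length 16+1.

rank  rotation           last
    0  $bbccccdceabecaba  a
    1  a$bbccccdceabecab  b
    2  aba$bbccccdceabec  c
    3  abecaba$bbccccdce  e
    4  ba$bbccccdceabeca  a
    5  bbccccdceabecaba$  $
    6  bccccdceabecaba$b  b
    7  becaba$bbccccdcea  a
    8  caba$bbccccdceabe  e
    9  ccccdceabecaba$bb  b
   10  cccdceabecaba$bbc  c
   11  ccdceabecaba$bbcc  c
   12  cdceabecaba$bbccc  c
   13  ceabecaba$bbccccd  d
   14  dceabecaba$bbcccc  c
   15  eabecaba$bbccccdc  c
   16  ecaba$bbccccdceab  b

abcea$baebcccdccb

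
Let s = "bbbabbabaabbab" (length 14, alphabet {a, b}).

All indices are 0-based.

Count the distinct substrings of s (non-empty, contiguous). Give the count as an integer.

rank→(start, suffix):
  0 → (8, 'aabbab')
  1 → (12, 'ab')
  2 → (6, 'abaabbab')
  3 → (9, 'abbab')
  4 → (3, 'abbabaabbab')
  5 → (13, 'b')
  6 → (7, 'baabbab')
  7 → (11, 'bab')
  8 → (5, 'babaabbab')
  9 → (2, 'babbabaabbab')
  10 → (10, 'bbab')
  11 → (4, 'bbabaabbab')
  12 → (1, 'bbabbabaabbab')
  13 → (0, 'bbbabbabaabbab')

SA = [8, 12, 6, 9, 3, 13, 7, 11, 5, 2, 10, 4, 1, 0]
rank  pair      lcp
   1  s[8:],s[12:]  1  'a'
   2  s[12:],s[6:]  2  'ab'
   3  s[6:],s[9:]  2  'ab'
   4  s[9:],s[3:]  5  'abbab'
   5  s[3:],s[13:]  0  ''
   6  s[13:],s[7:]  1  'b'
   7  s[7:],s[11:]  2  'ba'
   8  s[11:],s[5:]  3  'bab'
   9  s[5:],s[2:]  3  'bab'
  10  s[2:],s[10:]  1  'b'
  11  s[10:],s[4:]  4  'bbab'
  12  s[4:],s[1:]  4  'bbab'
  13  s[1:],s[0:]  2  'bb'

n(n+1)/2 = 14·15/2 = 105
Σ LCP = 0 + 1 + 2 + 2 + 5 + 0 + 1 + 2 + 3 + 3 + 1 + 4 + 4 + 2 = 30
distinct = 105 − 30 = 75

75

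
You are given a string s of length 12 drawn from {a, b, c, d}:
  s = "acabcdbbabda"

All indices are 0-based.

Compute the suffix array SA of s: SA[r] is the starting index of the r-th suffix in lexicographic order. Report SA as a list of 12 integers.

[11, 2, 8, 0, 7, 6, 3, 9, 1, 4, 10, 5]

sorted suffixes:
  #0 SA[0]=11  'a'
  #1 SA[1]=2  'abcdbbabda'
  #2 SA[2]=8  'abda'
  #3 SA[3]=0  'acabcdbbabda'
  #4 SA[4]=7  'babda'
  #5 SA[5]=6  'bbabda'
  #6 SA[6]=3  'bcdbbabda'
  #7 SA[7]=9  'bda'
  #8 SA[8]=1  'cabcdbbabda'
  #9 SA[9]=4  'cdbbabda'
  #10 SA[10]=10  'da'
  #11 SA[11]=5  'dbbabda'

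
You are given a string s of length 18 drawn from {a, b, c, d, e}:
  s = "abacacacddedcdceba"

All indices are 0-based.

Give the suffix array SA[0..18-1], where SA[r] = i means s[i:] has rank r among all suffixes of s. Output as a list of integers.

rank | idx | suffix
   0 |  17 | a
   1 |   0 | abacacacddedcdceba
   2 |   2 | acacacddedcdceba
   3 |   4 | acacddedcdceba
   4 |   6 | acddedcdceba
   5 |  16 | ba
   6 |   1 | bacacacddedcdceba
   7 |   3 | cacacddedcdceba
   8 |   5 | cacddedcdceba
   9 |  12 | cdceba
  10 |   7 | cddedcdceba
  11 |  14 | ceba
  12 |  11 | dcdceba
  13 |  13 | dceba
  14 |   8 | ddedcdceba
  15 |   9 | dedcdceba
  16 |  15 | eba
  17 |  10 | edcdceba

[17, 0, 2, 4, 6, 16, 1, 3, 5, 12, 7, 14, 11, 13, 8, 9, 15, 10]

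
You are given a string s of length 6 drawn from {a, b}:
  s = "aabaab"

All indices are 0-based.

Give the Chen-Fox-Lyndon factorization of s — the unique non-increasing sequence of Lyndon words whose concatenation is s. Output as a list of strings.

["aab", "aab"]

emit factor 1: 'aab' (i=0, period=3)
emit factor 2: 'aab' (i=3, period=3)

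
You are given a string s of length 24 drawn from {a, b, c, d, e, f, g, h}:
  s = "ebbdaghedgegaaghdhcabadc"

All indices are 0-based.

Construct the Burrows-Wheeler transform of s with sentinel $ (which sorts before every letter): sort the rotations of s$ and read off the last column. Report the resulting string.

cgcbadaebdhbaeh$hgedaadgg

rank  rotation                   last
    0  $ebbdaghedgegaaghdhcabadc  c
    1  aaghdhcabadc$ebbdaghedgeg  g
    2  abadc$ebbdaghedgegaaghdhc  c
    3  adc$ebbdaghedgegaaghdhcab  b
    4  aghdhcabadc$ebbdaghedgega  a
    5  aghedgegaaghdhcabadc$ebbd  d
    6  badc$ebbdaghedgegaaghdhca  a
    7  bbdaghedgegaaghdhcabadc$e  e
    8  bdaghedgegaaghdhcabadc$eb  b
    9  c$ebbdaghedgegaaghdhcabad  d
   10  cabadc$ebbdaghedgegaaghdh  h
   11  daghedgegaaghdhcabadc$ebb  b
   12  dc$ebbdaghedgegaaghdhcaba  a
   13  dgegaaghdhcabadc$ebbdaghe  e
   14  dhcabadc$ebbdaghedgegaagh  h
   15  ebbdaghedgegaaghdhcabadc$  $
   16  edgegaaghdhcabadc$ebbdagh  h
   17  egaaghdhcabadc$ebbdaghedg  g
   18  gaaghdhcabadc$ebbdaghedge  e
   19  gegaaghdhcabadc$ebbdaghed  d
   20  ghdhcabadc$ebbdaghedgegaa  a
   21  ghedgegaaghdhcabadc$ebbda  a
   22  hcabadc$ebbdaghedgegaaghd  d
   23  hdhcabadc$ebbdaghedgegaag  g
   24  hedgegaaghdhcabadc$ebbdag  g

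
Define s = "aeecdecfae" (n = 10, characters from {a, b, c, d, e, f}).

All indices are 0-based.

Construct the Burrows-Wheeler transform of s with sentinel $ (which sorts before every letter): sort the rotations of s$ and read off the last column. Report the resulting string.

ef$eecaedac

rank  rotation     last
    0  $aeecdecfae  e
    1  ae$aeecdecf  f
    2  aeecdecfae$  $
    3  cdecfae$aee  e
    4  cfae$aeecde  e
    5  decfae$aeec  c
    6  e$aeecdecfa  a
    7  ecdecfae$ae  e
    8  ecfae$aeecd  d
    9  eecdecfae$a  a
   10  fae$aeecdec  c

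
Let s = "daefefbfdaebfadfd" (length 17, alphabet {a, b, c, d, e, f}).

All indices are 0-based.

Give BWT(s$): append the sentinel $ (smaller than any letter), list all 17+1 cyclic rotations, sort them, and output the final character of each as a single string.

rank  rotation            last
    0  $daefefbfdaebfadfd  d
    1  adfd$daefefbfdaebf  f
    2  aebfadfd$daefefbfd  d
    3  aefefbfdaebfadfd$d  d
    4  bfadfd$daefefbfdae  e
    5  bfdaebfadfd$daefef  f
    6  d$daefefbfdaebfadf  f
    7  daebfadfd$daefefbf  f
    8  daefefbfdaebfadfd$  $
    9  dfd$daefefbfdaebfa  a
   10  ebfadfd$daefefbfda  a
   11  efbfdaebfadfd$daef  f
   12  efefbfdaebfadfd$da  a
   13  fadfd$daefefbfdaeb  b
   14  fbfdaebfadfd$daefe  e
   15  fd$daefefbfdaebfad  d
   16  fdaebfadfd$daefefb  b
   17  fefbfdaebfadfd$dae  e

dfddefff$aafabedbe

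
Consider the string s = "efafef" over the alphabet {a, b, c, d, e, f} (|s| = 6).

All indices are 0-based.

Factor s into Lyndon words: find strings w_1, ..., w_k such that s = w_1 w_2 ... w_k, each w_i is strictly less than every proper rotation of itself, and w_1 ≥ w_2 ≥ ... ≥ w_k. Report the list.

["ef", "afef"]

emit factor 1: 'ef' (i=0, period=2)
emit factor 2: 'afef' (i=2, period=4)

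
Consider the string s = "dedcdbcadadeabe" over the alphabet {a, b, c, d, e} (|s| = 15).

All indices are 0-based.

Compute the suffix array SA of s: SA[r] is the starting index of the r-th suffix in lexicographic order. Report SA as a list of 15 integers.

[12, 7, 9, 5, 13, 6, 3, 8, 4, 2, 10, 0, 14, 11, 1]

sorted suffixes:
  #0 SA[0]=12  'abe'
  #1 SA[1]=7  'adadeabe'
  #2 SA[2]=9  'adeabe'
  #3 SA[3]=5  'bcadadeabe'
  #4 SA[4]=13  'be'
  #5 SA[5]=6  'cadadeabe'
  #6 SA[6]=3  'cdbcadadeabe'
  #7 SA[7]=8  'dadeabe'
  #8 SA[8]=4  'dbcadadeabe'
  #9 SA[9]=2  'dcdbcadadeabe'
  #10 SA[10]=10  'deabe'
  #11 SA[11]=0  'dedcdbcadadeabe'
  #12 SA[12]=14  'e'
  #13 SA[13]=11  'eabe'
  #14 SA[14]=1  'edcdbcadadeabe'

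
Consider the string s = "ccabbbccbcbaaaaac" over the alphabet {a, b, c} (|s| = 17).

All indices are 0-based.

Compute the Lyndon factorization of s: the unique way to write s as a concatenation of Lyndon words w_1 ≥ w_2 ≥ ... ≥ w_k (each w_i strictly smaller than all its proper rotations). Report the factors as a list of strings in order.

emit factor 1: 'c' (i=0, period=1)
emit factor 2: 'c' (i=1, period=1)
emit factor 3: 'abbbccbcb' (i=2, period=9)
emit factor 4: 'aaaaac' (i=11, period=6)

["c", "c", "abbbccbcb", "aaaaac"]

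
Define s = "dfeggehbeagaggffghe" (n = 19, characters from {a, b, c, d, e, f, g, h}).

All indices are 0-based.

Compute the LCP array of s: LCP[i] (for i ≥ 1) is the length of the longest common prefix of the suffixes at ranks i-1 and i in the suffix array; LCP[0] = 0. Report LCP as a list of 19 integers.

[0, 2, 0, 0, 0, 1, 1, 1, 0, 1, 1, 0, 1, 1, 1, 2, 1, 0, 1]

rank→(start, suffix):
  0 → (9, 'agaggffghe')
  1 → (11, 'aggffghe')
  2 → (7, 'beagaggffghe')
  3 → (0, 'dfeggehbeagaggffghe')
  4 → (18, 'e')
  5 → (8, 'eagaggffghe')
  6 → (2, 'eggehbeagaggffghe')
  7 → (5, 'ehbeagaggffghe')
  8 → (1, 'feggehbeagaggffghe')
  9 → (14, 'ffghe')
  10 → (15, 'fghe')
  11 → (10, 'gaggffghe')
  12 → (4, 'gehbeagaggffghe')
  13 → (13, 'gffghe')
  14 → (3, 'ggehbeagaggffghe')
  15 → (12, 'ggffghe')
  16 → (16, 'ghe')
  17 → (6, 'hbeagaggffghe')
  18 → (17, 'he')

SA = [9, 11, 7, 0, 18, 8, 2, 5, 1, 14, 15, 10, 4, 13, 3, 12, 16, 6, 17]
rank  pair      lcp
   1  s[9:],s[11:]  2  'ag'
   2  s[11:],s[7:]  0  ''
   3  s[7:],s[0:]  0  ''
   4  s[0:],s[18:]  0  ''
   5  s[18:],s[8:]  1  'e'
   6  s[8:],s[2:]  1  'e'
   7  s[2:],s[5:]  1  'e'
   8  s[5:],s[1:]  0  ''
   9  s[1:],s[14:]  1  'f'
  10  s[14:],s[15:]  1  'f'
  11  s[15:],s[10:]  0  ''
  12  s[10:],s[4:]  1  'g'
  13  s[4:],s[13:]  1  'g'
  14  s[13:],s[3:]  1  'g'
  15  s[3:],s[12:]  2  'gg'
  16  s[12:],s[16:]  1  'g'
  17  s[16:],s[6:]  0  ''
  18  s[6:],s[17:]  1  'h'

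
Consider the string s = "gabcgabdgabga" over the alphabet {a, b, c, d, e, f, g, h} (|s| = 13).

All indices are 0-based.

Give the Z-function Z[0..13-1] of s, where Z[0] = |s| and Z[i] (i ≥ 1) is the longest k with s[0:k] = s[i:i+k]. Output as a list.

Z[0]=13
i=1: fresh scan; Z[1]=0
i=2: fresh scan; Z[2]=0
i=3: fresh scan; Z[3]=0
i=4: fresh scan; Z[4]=3 scan→box=[4,7)
i=5: min(r-i=2, Z[1]=0)=0; Z[5]=0
i=6: min(r-i=1, Z[2]=0)=0; Z[6]=0
i=7: fresh scan; Z[7]=0
i=8: fresh scan; Z[8]=3 scan→box=[8,11)
i=9: min(r-i=2, Z[1]=0)=0; Z[9]=0
i=10: min(r-i=1, Z[2]=0)=0; Z[10]=0
i=11: fresh scan; Z[11]=2 scan→box=[11,13)
i=12: min(r-i=1, Z[1]=0)=0; Z[12]=0

[13, 0, 0, 0, 3, 0, 0, 0, 3, 0, 0, 2, 0]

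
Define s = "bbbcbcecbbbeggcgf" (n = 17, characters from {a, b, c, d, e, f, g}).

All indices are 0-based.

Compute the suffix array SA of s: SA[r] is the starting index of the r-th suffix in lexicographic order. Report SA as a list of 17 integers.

[0, 8, 1, 9, 2, 4, 10, 7, 3, 5, 14, 6, 11, 16, 13, 15, 12]

rank | idx | suffix
   0 |   0 | bbbcbcecbbbeggcgf
   1 |   8 | bbbeggcgf
   2 |   1 | bbcbcecbbbeggcgf
   3 |   9 | bbeggcgf
   4 |   2 | bcbcecbbbeggcgf
   5 |   4 | bcecbbbeggcgf
   6 |  10 | beggcgf
   7 |   7 | cbbbeggcgf
   8 |   3 | cbcecbbbeggcgf
   9 |   5 | cecbbbeggcgf
  10 |  14 | cgf
  11 |   6 | ecbbbeggcgf
  12 |  11 | eggcgf
  13 |  16 | f
  14 |  13 | gcgf
  15 |  15 | gf
  16 |  12 | ggcgf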